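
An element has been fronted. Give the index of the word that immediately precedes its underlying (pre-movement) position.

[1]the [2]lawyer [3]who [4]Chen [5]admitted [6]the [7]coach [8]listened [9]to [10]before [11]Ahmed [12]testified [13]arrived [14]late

9

The displaced element is "the lawyer" (word 2).
It is linked across 1 clause boundary (Ø).
It functions as the object of the preposition "to" of "listened", so the gap sits immediately after word 9 ("to").
Base order: Chen admitted the coach listened to the lawyer before Ahmed testified.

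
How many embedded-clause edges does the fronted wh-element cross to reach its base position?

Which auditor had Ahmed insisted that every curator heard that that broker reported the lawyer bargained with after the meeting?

"which auditor" is extracted from the PP object of "bargained".
Boundaries crossed, outermost first: [that], [that], [Ø] — 3 in total.

3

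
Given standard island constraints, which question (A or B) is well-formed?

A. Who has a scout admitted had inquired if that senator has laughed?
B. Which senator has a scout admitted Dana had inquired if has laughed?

A

In B, the wh-phrase is extracted from inside a wh-island (introduced by "if"), which blocks movement.
In A, the extraction path crosses only that-complement boundaries, which are transparent.
So A is grammatical.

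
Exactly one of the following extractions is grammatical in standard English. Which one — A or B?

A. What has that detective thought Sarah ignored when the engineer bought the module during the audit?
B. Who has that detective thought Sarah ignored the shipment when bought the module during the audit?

A

In B, the wh-phrase is extracted from inside an adjunct island (introduced by "when"), which blocks movement.
In A, the extraction path crosses only that-complement boundaries, which are transparent.
So A is grammatical.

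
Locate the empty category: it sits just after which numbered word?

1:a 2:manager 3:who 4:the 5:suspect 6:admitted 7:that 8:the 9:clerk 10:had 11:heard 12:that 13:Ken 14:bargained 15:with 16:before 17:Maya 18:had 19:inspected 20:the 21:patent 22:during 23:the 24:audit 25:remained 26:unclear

15

The displaced element is "a manager" (word 2).
It is linked across 2 clause boundaries (that → that).
It functions as the object of the preposition "with" of "bargained", so the gap sits immediately after word 15 ("with").
Base order: The suspect admitted that the clerk had heard that Ken bargained with a manager before Maya had inspected the patent during the audit.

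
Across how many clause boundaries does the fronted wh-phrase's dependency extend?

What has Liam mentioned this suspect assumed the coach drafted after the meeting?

2

"what" is extracted from the object of "drafted".
Boundaries crossed, outermost first: [Ø], [Ø] — 2 in total.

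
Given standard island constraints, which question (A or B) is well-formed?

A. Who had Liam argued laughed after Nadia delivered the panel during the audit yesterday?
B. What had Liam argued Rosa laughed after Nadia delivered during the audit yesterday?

In B, the wh-phrase is extracted from inside an adjunct island (introduced by "after"), which blocks movement.
In A, the extraction path crosses only that-complement boundaries, which are transparent.
So A is grammatical.

A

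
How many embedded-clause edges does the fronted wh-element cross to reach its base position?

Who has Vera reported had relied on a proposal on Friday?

"who" is extracted from the subject of "relied".
Boundaries crossed, outermost first: [Ø] — 1 in total.

1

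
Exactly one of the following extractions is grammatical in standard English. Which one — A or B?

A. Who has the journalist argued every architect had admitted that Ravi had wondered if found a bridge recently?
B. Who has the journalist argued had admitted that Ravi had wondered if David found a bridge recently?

B

In A, the wh-phrase is extracted from inside a wh-island (introduced by "if"), which blocks movement.
In B, the extraction path crosses only that-complement boundaries, which are transparent.
So B is grammatical.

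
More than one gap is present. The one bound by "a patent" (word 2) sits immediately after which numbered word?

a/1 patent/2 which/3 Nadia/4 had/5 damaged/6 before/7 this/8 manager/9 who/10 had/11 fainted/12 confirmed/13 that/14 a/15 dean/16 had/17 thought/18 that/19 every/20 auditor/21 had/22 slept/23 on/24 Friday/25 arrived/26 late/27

The displaced element is "a patent" (word 2).
It functions as the direct object of "damaged", so the gap sits immediately after word 6 ("damaged").
Base order: Nadia had damaged a patent before this manager who had fainted confirmed that a dean had thought that every auditor had slept on Friday.

6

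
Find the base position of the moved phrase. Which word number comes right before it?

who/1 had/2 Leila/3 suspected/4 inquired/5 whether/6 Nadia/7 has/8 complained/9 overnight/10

4

The displaced element is "who" (word 1).
It is linked across 1 clause boundary (Ø).
It functions as the subject of "inquired", so the gap sits immediately after word 4 ("suspected").
Base order: Leila had suspected that who inquired whether Nadia has complained overnight.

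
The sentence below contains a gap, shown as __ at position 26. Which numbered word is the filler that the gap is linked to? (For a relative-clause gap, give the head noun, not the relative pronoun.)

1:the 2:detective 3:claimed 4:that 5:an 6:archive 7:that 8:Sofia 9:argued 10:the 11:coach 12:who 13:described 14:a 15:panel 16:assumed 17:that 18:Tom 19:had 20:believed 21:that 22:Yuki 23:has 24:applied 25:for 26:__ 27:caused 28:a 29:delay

6

The gap at 26 is the prepositional object of "applied", inside a relative clause.
The relative pronoun is "that" (word 7); it is bound by the head noun immediately before it.
Its filler is the head noun "archive", at word 6.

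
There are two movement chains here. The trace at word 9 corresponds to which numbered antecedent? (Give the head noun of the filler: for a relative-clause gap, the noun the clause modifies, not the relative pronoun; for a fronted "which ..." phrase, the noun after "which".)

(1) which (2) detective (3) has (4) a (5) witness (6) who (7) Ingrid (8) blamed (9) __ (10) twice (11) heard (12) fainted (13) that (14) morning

5

The marked gap is inside the relative clause, the direct object of "blamed".
Its filler is the head noun "witness" (via "who"), at word 5.
(The other dependency links word 2 to a gap after word 11.)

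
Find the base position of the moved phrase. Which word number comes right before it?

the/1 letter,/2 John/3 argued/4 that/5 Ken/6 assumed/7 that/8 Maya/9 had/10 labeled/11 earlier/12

11

The displaced element is "the letter" (word 2).
It is linked across 2 clause boundaries (that → that).
It functions as the direct object of "labeled", so the gap sits immediately after word 11 ("labeled").
Base order: John argued that Ken assumed that Maya had labeled the letter earlier.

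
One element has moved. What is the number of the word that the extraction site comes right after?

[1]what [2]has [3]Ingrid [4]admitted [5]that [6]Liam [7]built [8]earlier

The displaced element is "what" (word 1).
It is linked across 1 clause boundary (that).
It functions as the direct object of "built", so the gap sits immediately after word 7 ("built").
Base order: Ingrid has admitted that Liam built what earlier.

7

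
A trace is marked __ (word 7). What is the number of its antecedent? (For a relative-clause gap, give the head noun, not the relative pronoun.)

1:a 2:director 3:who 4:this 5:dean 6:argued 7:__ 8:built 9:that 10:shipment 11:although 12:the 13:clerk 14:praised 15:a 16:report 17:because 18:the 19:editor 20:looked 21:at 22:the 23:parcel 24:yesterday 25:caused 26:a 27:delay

2

The gap at 7 is the subject of "built", inside a relative clause.
The relative pronoun is "who" (word 3); it is bound by the head noun immediately before it.
Its filler is the head noun "director", at word 2.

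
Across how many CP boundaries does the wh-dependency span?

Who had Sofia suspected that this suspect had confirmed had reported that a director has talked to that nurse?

"who" is extracted from the subject of "reported".
Boundaries crossed, outermost first: [that], [Ø] — 2 in total.

2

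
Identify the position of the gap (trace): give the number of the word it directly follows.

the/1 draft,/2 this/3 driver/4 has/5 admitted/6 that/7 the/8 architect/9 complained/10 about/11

11

The displaced element is "the draft" (word 2).
It is linked across 1 clause boundary (that).
It functions as the object of the preposition "about" of "complained", so the gap sits immediately after word 11 ("about").
Base order: This driver has admitted that the architect complained about the draft.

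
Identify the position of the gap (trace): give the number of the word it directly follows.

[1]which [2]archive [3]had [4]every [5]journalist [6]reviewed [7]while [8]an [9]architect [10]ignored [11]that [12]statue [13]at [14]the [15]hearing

The displaced element is "which archive" (word 2).
It functions as the direct object of "reviewed", so the gap sits immediately after word 6 ("reviewed").
Base order: Every journalist had reviewed which archive while an architect ignored that statue at the hearing.

6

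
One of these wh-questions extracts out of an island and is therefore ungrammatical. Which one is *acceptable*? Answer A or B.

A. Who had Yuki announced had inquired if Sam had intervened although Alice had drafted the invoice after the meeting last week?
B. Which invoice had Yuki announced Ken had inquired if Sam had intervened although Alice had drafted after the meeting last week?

In B, the wh-phrase is extracted from inside a wh-island (introduced by "if"), which blocks movement.
In A, the extraction path crosses only that-complement boundaries, which are transparent.
So A is grammatical.

A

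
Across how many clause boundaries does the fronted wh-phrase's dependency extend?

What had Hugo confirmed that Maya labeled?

"what" is extracted from the object of "labeled".
Boundaries crossed, outermost first: [that] — 1 in total.

1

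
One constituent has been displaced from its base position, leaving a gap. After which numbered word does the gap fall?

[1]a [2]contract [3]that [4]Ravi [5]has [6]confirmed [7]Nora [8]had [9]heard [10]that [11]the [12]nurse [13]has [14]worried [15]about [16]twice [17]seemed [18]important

The displaced element is "a contract" (word 2).
It is linked across 2 clause boundaries (Ø → that).
It functions as the object of the preposition "about" of "worried", so the gap sits immediately after word 15 ("about").
Base order: Ravi has confirmed Nora had heard that the nurse has worried about a contract twice.

15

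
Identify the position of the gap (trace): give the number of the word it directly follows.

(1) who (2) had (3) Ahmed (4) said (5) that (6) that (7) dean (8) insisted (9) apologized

The displaced element is "who" (word 1).
It is linked across 2 clause boundaries (that → Ø).
It functions as the subject of "apologized", so the gap sits immediately after word 8 ("insisted").
Base order: Ahmed had said that that dean insisted that who apologized.

8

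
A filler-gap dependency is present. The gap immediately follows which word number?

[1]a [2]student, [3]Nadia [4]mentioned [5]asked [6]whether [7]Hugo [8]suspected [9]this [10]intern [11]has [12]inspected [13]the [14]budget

The displaced element is "a student" (word 2).
It is linked across 1 clause boundary (Ø).
It functions as the subject of "asked", so the gap sits immediately after word 4 ("mentioned").
Base order: Nadia mentioned a student asked whether Hugo suspected this intern has inspected the budget.

4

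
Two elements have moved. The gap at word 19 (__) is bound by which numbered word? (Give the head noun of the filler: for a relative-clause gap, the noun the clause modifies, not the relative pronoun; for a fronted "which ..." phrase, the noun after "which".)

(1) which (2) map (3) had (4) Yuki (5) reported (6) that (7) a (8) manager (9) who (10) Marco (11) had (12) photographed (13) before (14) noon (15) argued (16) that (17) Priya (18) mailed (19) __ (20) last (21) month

The marked gap is the direct object of "mailed".
Its filler is the fronted wh-phrase "which map", at word 2.
(The other dependency links word 8 to a gap after word 12.)

2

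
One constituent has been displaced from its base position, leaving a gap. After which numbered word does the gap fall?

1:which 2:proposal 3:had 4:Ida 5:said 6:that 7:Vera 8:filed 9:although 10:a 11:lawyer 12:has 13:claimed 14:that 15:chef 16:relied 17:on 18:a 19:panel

8

The displaced element is "which proposal" (word 2).
It is linked across 1 clause boundary (that).
It functions as the direct object of "filed", so the gap sits immediately after word 8 ("filed").
Base order: Ida had said that Vera filed which proposal although a lawyer has claimed that chef relied on a panel.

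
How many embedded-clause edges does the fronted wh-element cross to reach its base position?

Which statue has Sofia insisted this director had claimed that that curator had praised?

2

"which statue" is extracted from the object of "praised".
Boundaries crossed, outermost first: [Ø], [that] — 2 in total.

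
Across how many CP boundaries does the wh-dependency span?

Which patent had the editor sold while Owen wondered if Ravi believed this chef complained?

0

"which patent" originates inside the matrix clause — no clause boundary is crossed.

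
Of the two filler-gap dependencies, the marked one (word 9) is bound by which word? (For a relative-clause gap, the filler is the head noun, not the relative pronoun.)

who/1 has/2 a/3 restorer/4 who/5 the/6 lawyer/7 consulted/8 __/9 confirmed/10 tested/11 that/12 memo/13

The marked gap is inside the relative clause, the direct object of "consulted".
Its filler is the head noun "restorer" (via "who"), at word 4.
(The other dependency links word 1 to a gap after word 10.)

4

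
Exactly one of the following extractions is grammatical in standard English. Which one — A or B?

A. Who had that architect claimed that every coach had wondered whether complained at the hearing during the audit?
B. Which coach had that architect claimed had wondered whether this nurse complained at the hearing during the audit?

B

In A, the wh-phrase is extracted from inside a wh-island (introduced by "whether"), which blocks movement.
In B, the extraction path crosses only that-complement boundaries, which are transparent.
So B is grammatical.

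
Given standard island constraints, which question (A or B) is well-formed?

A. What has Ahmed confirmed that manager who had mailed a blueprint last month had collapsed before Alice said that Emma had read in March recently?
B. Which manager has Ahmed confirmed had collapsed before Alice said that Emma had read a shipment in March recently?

In A, the wh-phrase is extracted from inside an adjunct island (introduced by "before"), which blocks movement.
In B, the extraction path crosses only that-complement boundaries, which are transparent.
So B is grammatical.

B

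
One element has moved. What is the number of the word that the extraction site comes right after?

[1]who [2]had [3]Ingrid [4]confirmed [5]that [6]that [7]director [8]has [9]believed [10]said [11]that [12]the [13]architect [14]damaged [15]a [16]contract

9

The displaced element is "who" (word 1).
It is linked across 2 clause boundaries (that → Ø).
It functions as the subject of "said", so the gap sits immediately after word 9 ("believed").
Base order: Ingrid had confirmed that that director has believed that who said that the architect damaged a contract.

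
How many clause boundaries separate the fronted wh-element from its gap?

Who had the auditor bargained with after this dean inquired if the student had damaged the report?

0

"who" originates inside the matrix clause — no clause boundary is crossed.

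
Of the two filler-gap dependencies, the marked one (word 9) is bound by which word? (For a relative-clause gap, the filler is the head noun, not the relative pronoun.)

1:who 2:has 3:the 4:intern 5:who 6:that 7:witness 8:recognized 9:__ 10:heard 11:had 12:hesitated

The marked gap is inside the relative clause, the direct object of "recognized".
Its filler is the head noun "intern" (via "who"), at word 4.
(The other dependency links word 1 to a gap after word 10.)

4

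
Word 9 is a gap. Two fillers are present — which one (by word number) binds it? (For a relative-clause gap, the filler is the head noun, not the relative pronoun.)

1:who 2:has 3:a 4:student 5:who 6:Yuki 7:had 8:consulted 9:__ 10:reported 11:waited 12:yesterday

The marked gap is inside the relative clause, the direct object of "consulted".
Its filler is the head noun "student" (via "who"), at word 4.
(The other dependency links word 1 to a gap after word 10.)

4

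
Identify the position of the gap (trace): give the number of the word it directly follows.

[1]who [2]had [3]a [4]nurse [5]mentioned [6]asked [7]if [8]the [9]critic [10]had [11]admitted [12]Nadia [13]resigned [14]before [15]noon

The displaced element is "who" (word 1).
It is linked across 1 clause boundary (Ø).
It functions as the subject of "asked", so the gap sits immediately after word 5 ("mentioned").
Base order: A nurse had mentioned that who asked if the critic had admitted Nadia resigned before noon.

5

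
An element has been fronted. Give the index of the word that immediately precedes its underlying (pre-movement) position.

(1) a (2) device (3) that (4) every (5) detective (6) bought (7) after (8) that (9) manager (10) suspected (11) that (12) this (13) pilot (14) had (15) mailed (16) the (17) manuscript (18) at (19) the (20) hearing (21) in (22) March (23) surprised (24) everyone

6

The displaced element is "a device" (word 2).
It functions as the direct object of "bought", so the gap sits immediately after word 6 ("bought").
Base order: Every detective bought a device after that manager suspected that this pilot had mailed the manuscript at the hearing in March.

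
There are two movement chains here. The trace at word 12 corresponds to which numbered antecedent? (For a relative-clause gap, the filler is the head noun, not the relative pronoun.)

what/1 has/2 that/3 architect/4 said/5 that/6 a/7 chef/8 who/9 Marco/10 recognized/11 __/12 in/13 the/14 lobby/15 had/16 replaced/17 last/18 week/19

8

The marked gap is inside the relative clause, the direct object of "recognized".
Its filler is the head noun "chef" (via "who"), at word 8.
(The other dependency links word 1 to a gap after word 17.)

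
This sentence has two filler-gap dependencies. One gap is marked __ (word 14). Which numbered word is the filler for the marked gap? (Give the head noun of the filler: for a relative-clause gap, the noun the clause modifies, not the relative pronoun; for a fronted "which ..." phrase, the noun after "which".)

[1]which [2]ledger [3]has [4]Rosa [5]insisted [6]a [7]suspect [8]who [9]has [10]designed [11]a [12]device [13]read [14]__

The marked gap is the direct object of "read".
Its filler is the fronted wh-phrase "which ledger", at word 2.
(The other dependency links word 7 to a gap after word 8.)

2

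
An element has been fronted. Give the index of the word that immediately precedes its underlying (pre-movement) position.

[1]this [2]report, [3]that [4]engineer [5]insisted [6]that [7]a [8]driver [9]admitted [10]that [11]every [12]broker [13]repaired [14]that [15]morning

13

The displaced element is "this report" (word 2).
It is linked across 2 clause boundaries (that → that).
It functions as the direct object of "repaired", so the gap sits immediately after word 13 ("repaired").
Base order: That engineer insisted that a driver admitted that every broker repaired this report that morning.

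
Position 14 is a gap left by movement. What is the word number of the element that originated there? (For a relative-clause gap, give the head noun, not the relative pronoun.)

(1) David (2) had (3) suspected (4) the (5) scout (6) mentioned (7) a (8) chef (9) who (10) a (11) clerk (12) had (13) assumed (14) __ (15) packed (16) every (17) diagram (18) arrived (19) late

8

The gap at 14 is the subject of "packed", inside a relative clause.
The relative pronoun is "who" (word 9); it is bound by the head noun immediately before it.
Its filler is the head noun "chef", at word 8.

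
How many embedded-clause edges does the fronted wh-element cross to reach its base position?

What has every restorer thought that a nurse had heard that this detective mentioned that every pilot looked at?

"what" is extracted from the PP object of "looked".
Boundaries crossed, outermost first: [that], [that], [that] — 3 in total.

3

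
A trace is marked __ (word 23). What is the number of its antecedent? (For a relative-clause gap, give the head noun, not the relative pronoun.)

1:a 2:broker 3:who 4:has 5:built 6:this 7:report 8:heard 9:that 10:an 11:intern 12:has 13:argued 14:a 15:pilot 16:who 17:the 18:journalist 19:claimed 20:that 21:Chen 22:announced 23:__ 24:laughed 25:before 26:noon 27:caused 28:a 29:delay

The gap at 23 is the subject of "laughed", inside a relative clause.
The relative pronoun is "who" (word 16); it is bound by the head noun immediately before it.
Its filler is the head noun "pilot", at word 15.

15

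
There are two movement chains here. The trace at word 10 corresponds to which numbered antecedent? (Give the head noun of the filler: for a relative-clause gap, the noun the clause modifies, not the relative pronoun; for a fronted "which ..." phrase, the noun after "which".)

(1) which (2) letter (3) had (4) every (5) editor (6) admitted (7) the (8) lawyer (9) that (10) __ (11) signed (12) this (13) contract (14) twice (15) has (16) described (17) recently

The marked gap is inside the relative clause, the subject of "signed".
Its filler is the head noun "lawyer" (via "that"), at word 8.
(The other dependency links word 2 to a gap after word 16.)

8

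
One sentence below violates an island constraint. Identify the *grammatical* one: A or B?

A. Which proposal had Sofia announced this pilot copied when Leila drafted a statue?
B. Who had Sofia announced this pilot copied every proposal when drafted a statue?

In B, the wh-phrase is extracted from inside an adjunct island (introduced by "when"), which blocks movement.
In A, the extraction path crosses only that-complement boundaries, which are transparent.
So A is grammatical.

A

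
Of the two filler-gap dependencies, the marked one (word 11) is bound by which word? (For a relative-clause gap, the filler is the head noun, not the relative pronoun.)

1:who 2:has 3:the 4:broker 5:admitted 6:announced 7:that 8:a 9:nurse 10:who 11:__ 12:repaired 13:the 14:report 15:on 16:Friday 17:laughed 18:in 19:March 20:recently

The marked gap is inside the relative clause, the subject of "repaired".
Its filler is the head noun "nurse" (via "who"), at word 9.
(The other dependency links word 1 to a gap after word 5.)

9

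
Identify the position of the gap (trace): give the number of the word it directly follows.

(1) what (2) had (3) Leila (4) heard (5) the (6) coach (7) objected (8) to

The displaced element is "what" (word 1).
It is linked across 1 clause boundary (Ø).
It functions as the object of the preposition "to" of "objected", so the gap sits immediately after word 8 ("to").
Base order: Leila had heard the coach objected to what.

8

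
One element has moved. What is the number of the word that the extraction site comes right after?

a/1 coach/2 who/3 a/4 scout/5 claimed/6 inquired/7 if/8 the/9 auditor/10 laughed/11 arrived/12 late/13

6

The displaced element is "a coach" (word 2).
It is linked across 1 clause boundary (Ø).
It functions as the subject of "inquired", so the gap sits immediately after word 6 ("claimed").
Base order: A scout claimed that a coach inquired if the auditor laughed.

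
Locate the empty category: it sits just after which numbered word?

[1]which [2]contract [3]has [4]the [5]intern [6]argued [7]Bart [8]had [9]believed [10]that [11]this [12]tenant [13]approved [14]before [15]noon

13

The displaced element is "which contract" (word 2).
It is linked across 2 clause boundaries (Ø → that).
It functions as the direct object of "approved", so the gap sits immediately after word 13 ("approved").
Base order: The intern has argued Bart had believed that this tenant approved which contract before noon.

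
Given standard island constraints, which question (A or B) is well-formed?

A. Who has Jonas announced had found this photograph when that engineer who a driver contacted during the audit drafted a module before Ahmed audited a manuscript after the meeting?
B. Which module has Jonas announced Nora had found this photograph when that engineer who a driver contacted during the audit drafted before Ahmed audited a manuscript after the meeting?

In B, the wh-phrase is extracted from inside an adjunct island (introduced by "when"), which blocks movement.
In A, the extraction path crosses only that-complement boundaries, which are transparent.
So A is grammatical.

A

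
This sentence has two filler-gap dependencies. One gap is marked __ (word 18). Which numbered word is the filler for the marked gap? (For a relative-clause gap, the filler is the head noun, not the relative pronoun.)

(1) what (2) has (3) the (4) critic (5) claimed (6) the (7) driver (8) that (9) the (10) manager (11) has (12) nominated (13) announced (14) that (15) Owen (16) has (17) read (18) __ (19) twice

The marked gap is the direct object of "read".
Its filler is the fronted wh-phrase "what", at word 1.
(The other dependency links word 7 to a gap after word 12.)

1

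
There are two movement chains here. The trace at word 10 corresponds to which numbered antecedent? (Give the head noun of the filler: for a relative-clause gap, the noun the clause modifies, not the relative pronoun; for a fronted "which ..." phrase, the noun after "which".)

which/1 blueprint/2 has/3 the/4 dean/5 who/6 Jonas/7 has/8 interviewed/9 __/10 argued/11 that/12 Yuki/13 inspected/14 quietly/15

5

The marked gap is inside the relative clause, the direct object of "interviewed".
Its filler is the head noun "dean" (via "who"), at word 5.
(The other dependency links word 2 to a gap after word 14.)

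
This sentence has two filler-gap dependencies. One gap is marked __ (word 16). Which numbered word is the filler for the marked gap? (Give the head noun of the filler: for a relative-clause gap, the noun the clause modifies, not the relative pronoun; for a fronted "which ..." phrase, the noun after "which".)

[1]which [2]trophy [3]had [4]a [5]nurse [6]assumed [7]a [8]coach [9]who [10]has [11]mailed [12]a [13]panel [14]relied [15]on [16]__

2

The marked gap is the object of the preposition "on" of "relied".
Its filler is the fronted wh-phrase "which trophy", at word 2.
(The other dependency links word 8 to a gap after word 9.)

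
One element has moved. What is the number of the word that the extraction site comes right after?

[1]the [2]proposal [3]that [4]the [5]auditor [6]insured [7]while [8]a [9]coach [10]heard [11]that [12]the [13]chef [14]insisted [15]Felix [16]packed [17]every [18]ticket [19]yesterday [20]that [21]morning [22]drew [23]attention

The displaced element is "the proposal" (word 2).
It functions as the direct object of "insured", so the gap sits immediately after word 6 ("insured").
Base order: The auditor insured the proposal while a coach heard that the chef insisted Felix packed every ticket yesterday that morning.

6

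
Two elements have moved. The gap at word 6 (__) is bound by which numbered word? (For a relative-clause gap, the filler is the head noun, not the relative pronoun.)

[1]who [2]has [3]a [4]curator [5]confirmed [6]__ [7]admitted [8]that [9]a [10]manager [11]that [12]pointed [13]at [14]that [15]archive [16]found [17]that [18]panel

The marked gap is the subject of "admitted".
Its filler is the fronted wh-phrase "who", at word 1.
(The other dependency links word 10 to a gap after word 11.)

1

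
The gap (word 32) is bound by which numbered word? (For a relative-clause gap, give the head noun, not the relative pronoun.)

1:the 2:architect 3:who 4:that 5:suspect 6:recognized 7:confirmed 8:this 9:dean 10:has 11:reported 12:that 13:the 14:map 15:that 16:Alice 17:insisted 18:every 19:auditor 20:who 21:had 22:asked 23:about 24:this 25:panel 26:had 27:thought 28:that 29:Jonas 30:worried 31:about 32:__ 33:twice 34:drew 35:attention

The gap at 32 is the prepositional object of "worried", inside a relative clause.
The relative pronoun is "that" (word 15); it is bound by the head noun immediately before it.
Its filler is the head noun "map", at word 14.

14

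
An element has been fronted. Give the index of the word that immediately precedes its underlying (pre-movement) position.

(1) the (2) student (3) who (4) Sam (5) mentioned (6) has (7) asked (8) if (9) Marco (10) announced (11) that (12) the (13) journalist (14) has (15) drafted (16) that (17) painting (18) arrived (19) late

The displaced element is "the student" (word 2).
It is linked across 1 clause boundary (Ø).
It functions as the subject of "asked", so the gap sits immediately after word 5 ("mentioned").
Base order: Sam mentioned the student has asked if Marco announced that the journalist has drafted that painting.

5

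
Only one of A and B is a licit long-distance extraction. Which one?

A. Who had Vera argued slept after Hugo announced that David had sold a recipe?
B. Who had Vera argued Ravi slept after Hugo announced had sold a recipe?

A

In B, the wh-phrase is extracted from inside an adjunct island (introduced by "after"), which blocks movement.
In A, the extraction path crosses only that-complement boundaries, which are transparent.
So A is grammatical.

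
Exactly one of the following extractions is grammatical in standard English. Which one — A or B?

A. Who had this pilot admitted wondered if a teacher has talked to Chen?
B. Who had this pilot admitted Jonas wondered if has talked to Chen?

In B, the wh-phrase is extracted from inside a wh-island (introduced by "if"), which blocks movement.
In A, the extraction path crosses only that-complement boundaries, which are transparent.
So A is grammatical.

A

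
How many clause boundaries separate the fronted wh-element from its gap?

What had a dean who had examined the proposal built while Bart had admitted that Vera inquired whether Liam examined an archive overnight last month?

0

"what" originates inside the matrix clause — no clause boundary is crossed.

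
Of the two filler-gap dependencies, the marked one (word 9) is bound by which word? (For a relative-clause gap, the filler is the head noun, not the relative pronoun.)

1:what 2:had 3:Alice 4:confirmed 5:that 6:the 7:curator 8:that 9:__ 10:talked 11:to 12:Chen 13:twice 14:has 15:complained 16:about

The marked gap is inside the relative clause, the subject of "talked".
Its filler is the head noun "curator" (via "that"), at word 7.
(The other dependency links word 1 to a gap after word 16.)

7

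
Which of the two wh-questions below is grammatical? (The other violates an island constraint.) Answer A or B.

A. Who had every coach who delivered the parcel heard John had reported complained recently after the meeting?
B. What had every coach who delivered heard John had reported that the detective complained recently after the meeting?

In B, the wh-phrase is extracted from inside a complex-NP island (relative clause) (introduced by "who"), which blocks movement.
In A, the extraction path crosses only that-complement boundaries, which are transparent.
So A is grammatical.

A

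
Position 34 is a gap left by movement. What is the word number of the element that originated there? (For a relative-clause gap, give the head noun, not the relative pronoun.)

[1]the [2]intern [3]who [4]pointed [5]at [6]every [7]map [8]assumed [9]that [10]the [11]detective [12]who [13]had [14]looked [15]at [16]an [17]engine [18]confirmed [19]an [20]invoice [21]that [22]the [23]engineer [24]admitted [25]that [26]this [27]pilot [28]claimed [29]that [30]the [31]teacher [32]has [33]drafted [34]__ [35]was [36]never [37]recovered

The gap at 34 is the object of "drafted", inside a relative clause.
The relative pronoun is "that" (word 21); it is bound by the head noun immediately before it.
Its filler is the head noun "invoice", at word 20.

20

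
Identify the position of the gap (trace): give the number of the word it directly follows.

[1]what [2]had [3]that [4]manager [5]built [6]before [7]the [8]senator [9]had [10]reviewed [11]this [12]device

The displaced element is "what" (word 1).
It functions as the direct object of "built", so the gap sits immediately after word 5 ("built").
Base order: That manager had built what before the senator had reviewed this device.

5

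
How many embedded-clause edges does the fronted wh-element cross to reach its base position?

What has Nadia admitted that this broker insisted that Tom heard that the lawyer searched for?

3

"what" is extracted from the PP object of "searched".
Boundaries crossed, outermost first: [that], [that], [that] — 3 in total.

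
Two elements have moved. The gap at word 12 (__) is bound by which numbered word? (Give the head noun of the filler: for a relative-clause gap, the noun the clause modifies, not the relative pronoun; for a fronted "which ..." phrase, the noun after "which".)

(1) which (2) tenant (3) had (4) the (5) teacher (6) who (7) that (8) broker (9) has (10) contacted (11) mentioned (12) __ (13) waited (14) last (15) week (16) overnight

The marked gap is the subject of "waited".
Its filler is the fronted wh-phrase "which tenant", at word 2.
(The other dependency links word 5 to a gap after word 10.)

2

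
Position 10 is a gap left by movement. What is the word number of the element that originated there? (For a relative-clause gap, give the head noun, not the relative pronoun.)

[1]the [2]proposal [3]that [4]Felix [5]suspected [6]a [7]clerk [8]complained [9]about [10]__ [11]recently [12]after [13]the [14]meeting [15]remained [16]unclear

The gap at 10 is the prepositional object of "complained", inside a relative clause.
The relative pronoun is "that" (word 3); it is bound by the head noun immediately before it.
Its filler is the head noun "proposal", at word 2.

2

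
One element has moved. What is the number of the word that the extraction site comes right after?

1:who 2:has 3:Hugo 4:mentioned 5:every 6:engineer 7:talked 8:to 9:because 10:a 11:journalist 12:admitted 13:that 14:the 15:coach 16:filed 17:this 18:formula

8

The displaced element is "who" (word 1).
It is linked across 1 clause boundary (Ø).
It functions as the object of the preposition "to" of "talked", so the gap sits immediately after word 8 ("to").
Base order: Hugo has mentioned every engineer talked to who because a journalist admitted that the coach filed this formula.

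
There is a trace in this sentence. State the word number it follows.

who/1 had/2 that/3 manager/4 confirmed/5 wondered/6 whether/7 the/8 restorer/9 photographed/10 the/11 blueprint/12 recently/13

The displaced element is "who" (word 1).
It is linked across 1 clause boundary (Ø).
It functions as the subject of "wondered", so the gap sits immediately after word 5 ("confirmed").
Base order: That manager had confirmed that who wondered whether the restorer photographed the blueprint recently.

5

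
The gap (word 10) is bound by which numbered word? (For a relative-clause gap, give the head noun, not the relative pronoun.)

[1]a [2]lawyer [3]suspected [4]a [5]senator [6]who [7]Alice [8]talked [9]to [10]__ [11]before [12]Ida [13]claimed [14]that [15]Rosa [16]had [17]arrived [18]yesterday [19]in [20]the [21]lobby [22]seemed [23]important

The gap at 10 is the prepositional object of "talked", inside a relative clause.
The relative pronoun is "who" (word 6); it is bound by the head noun immediately before it.
Its filler is the head noun "senator", at word 5.

5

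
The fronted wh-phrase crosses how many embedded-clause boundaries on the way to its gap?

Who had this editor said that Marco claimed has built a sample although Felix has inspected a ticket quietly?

"who" is extracted from the subject of "built".
Boundaries crossed, outermost first: [that], [Ø] — 2 in total.

2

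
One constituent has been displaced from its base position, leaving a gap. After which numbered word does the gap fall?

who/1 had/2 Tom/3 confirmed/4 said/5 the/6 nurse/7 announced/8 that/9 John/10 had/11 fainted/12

4

The displaced element is "who" (word 1).
It is linked across 1 clause boundary (Ø).
It functions as the subject of "said", so the gap sits immediately after word 4 ("confirmed").
Base order: Tom had confirmed who said the nurse announced that John had fainted.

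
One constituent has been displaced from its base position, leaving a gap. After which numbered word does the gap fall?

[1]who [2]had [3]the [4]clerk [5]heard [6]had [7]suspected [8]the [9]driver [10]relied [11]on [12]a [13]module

The displaced element is "who" (word 1).
It is linked across 1 clause boundary (Ø).
It functions as the subject of "suspected", so the gap sits immediately after word 5 ("heard").
Base order: The clerk had heard who had suspected the driver relied on a module.

5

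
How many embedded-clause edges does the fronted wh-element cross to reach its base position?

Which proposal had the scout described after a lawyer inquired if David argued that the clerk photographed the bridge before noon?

0

"which proposal" originates inside the matrix clause — no clause boundary is crossed.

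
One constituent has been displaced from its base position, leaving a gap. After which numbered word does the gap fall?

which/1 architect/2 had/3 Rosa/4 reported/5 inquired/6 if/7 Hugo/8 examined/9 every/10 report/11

The displaced element is "which architect" (word 2).
It is linked across 1 clause boundary (Ø).
It functions as the subject of "inquired", so the gap sits immediately after word 5 ("reported").
Base order: Rosa had reported that which architect inquired if Hugo examined every report.

5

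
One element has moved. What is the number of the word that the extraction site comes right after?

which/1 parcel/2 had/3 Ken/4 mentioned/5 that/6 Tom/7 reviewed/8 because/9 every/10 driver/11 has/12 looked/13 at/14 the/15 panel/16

8

The displaced element is "which parcel" (word 2).
It is linked across 1 clause boundary (that).
It functions as the direct object of "reviewed", so the gap sits immediately after word 8 ("reviewed").
Base order: Ken had mentioned that Tom reviewed which parcel because every driver has looked at the panel.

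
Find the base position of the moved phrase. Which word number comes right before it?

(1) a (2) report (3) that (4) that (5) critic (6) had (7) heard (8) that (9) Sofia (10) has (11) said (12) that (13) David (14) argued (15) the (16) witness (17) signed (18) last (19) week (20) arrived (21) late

The displaced element is "a report" (word 2).
It is linked across 3 clause boundaries (that → that → Ø).
It functions as the direct object of "signed", so the gap sits immediately after word 17 ("signed").
Base order: That critic had heard that Sofia has said that David argued the witness signed a report last week.

17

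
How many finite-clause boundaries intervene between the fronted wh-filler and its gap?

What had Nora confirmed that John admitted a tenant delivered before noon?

"what" is extracted from the object of "delivered".
Boundaries crossed, outermost first: [that], [Ø] — 2 in total.

2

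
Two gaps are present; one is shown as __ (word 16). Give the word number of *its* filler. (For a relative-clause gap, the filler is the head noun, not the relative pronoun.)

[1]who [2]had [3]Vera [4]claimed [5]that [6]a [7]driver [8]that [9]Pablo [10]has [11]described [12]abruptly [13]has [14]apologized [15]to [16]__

1

The marked gap is the object of the preposition "to" of "apologized".
Its filler is the fronted wh-phrase "who", at word 1.
(The other dependency links word 7 to a gap after word 11.)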